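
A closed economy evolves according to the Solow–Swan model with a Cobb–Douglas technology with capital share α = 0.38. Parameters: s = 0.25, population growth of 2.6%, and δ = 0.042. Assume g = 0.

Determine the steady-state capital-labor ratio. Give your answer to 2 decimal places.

At the steady state, Δk = 0, so s·k^α = (n + δ)·k.
Rearranging, k^(1−α) = s / (n + δ).
k^0.62 = 0.25 / (0.026 + 0.042) = 0.25 / 0.068 = 3.6765
k* = 3.6765^(1/0.62) ≈ 8.1657

k* ≈ 8.17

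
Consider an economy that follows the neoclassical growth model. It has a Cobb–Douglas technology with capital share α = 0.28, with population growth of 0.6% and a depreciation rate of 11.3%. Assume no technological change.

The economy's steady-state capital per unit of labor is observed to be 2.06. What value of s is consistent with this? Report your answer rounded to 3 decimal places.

At the steady state, Δk = 0, so s·k^α = (n + δ)·k.
So s / (n + δ) = (k*)^(1−α) = 2.06^0.72 = 1.6826.
Therefore s = 1.6826 × (n + δ) = 1.6826 × 0.119 = 0.2002.

s ≈ 0.200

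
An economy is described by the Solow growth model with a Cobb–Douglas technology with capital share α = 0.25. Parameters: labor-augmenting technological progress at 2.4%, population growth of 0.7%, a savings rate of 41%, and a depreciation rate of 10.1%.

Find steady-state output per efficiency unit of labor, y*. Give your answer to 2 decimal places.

y* = 1.46

Steady state requires s·f(k) = (n + g + δ)·k, i.e. s·k^α = (n + g + δ)·k.
Rearranging, k^(1−α) = s / (n + g + δ).
k^0.75 = 0.41 / (0.007 + 0.024 + 0.101) = 0.41 / 0.132 = 3.1061
k* = 3.1061^(1/0.75) ≈ 4.5320
y* = (k*)^α = 4.5320^0.25 ≈ 1.4591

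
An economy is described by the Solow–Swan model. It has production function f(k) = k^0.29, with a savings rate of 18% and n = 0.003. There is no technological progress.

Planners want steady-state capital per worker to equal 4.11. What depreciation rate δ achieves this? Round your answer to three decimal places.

δ ≈ 0.063

Steady state requires s·f(k) = (n + δ)·k, i.e. s·k^α = (n + δ)·k.
So s / (n + δ) = (k*)^(1−α) = 4.11^0.71 = 2.7279.
Therefore n + δ = s / 2.7279 = 0.18 / 2.7279 = 0.0660, so δ = 0.0660 − 0.003 = 0.0630.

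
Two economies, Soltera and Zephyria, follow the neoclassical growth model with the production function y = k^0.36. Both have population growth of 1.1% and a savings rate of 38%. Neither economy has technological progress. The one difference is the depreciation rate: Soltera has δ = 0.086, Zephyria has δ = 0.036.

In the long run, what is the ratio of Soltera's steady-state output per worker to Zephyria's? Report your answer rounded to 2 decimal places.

y*_S / y*_Z ≈ 0.67

Steady-state y* = [s/(n + δ)]^(α/(1−α)), so the ratio is [ (s_S/(n + δ)_S) / (s_Z/(n + δ)_Z) ]^0.5625.
s_S/(n + δ)_S = 0.38/0.097 = 3.9175; s_Z/(n + δ)_Z = 0.38/0.047 = 8.0851.
Ratio = (3.9175/8.0851)^0.5625 = 0.4845^0.5625 ≈ 0.6652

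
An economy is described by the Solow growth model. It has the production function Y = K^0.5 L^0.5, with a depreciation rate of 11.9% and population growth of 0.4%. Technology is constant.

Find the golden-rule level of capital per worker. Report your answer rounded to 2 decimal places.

k_gold ≈ 16.52

The golden rule sets f'(k) = n + δ, i.e. α·k^(α−1) = n + δ.
So k^(1−α) = α / (n + δ) = 0.5 / 0.123 = 4.0650.
k_gold = 4.0650^(1/0.5) ≈ 16.5242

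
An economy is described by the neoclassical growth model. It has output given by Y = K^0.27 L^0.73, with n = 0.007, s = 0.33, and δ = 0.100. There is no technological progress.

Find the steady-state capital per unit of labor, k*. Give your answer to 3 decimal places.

Steady state requires s·f(k) = (n + δ)·k, i.e. s·k^α = (n + δ)·k.
Rearranging, k^(1−α) = s / (n + δ).
k^0.73 = 0.33 / (0.007 + 0.100) = 0.33 / 0.107 = 3.0841
k* = 3.0841^(1/0.73) ≈ 4.6778

k* = 4.678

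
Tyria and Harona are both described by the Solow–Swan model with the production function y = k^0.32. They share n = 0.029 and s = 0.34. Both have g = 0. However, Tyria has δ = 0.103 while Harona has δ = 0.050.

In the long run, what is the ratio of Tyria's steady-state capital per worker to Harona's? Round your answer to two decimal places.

Steady-state k* = [s/(n + δ)]^(1/(1−α)), so the ratio is [ (s_T/(n + δ)_T) / (s_H/(n + δ)_H) ]^1.4706.
s_T/(n + δ)_T = 0.34/0.132 = 2.5758; s_H/(n + δ)_H = 0.34/0.079 = 4.3038.
Ratio = (2.5758/4.3038)^1.4706 = 0.5985^1.4706 ≈ 0.4701

k*_T / k*_H ≈ 0.47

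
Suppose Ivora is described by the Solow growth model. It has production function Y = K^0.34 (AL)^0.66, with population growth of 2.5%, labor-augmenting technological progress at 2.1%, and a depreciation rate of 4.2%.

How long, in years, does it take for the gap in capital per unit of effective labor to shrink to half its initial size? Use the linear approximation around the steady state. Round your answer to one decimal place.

about 11.9 years

Near the steady state the convergence rate is λ = (1 − α)(n + g + δ).
λ = (1 − 0.34) × 0.088 = 0.66 × 0.088 = 0.05808
Half-life = ln 2 / λ = 0.6931 / 0.05808 ≈ 11.93 years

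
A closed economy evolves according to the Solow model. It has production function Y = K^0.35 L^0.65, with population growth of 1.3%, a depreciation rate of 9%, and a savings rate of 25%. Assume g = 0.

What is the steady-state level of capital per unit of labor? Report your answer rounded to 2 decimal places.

k* ≈ 3.91

In steady state, investment equals break-even investment: s·k^α = (n + δ)·k.
Rearranging, k^(1−α) = s / (n + δ).
k^0.65 = 0.25 / (0.013 + 0.090) = 0.25 / 0.103 = 2.4272
k* = 2.4272^(1/0.65) ≈ 3.9126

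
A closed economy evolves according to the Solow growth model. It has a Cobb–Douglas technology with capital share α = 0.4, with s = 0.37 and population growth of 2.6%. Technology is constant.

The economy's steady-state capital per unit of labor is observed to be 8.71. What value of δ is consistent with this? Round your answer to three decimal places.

δ ≈ 0.075

In steady state, investment equals break-even investment: s·k^α = (n + δ)·k.
So s / (n + δ) = (k*)^(1−α) = 8.71^0.6 = 3.6645.
Therefore n + δ = s / 3.6645 = 0.37 / 3.6645 = 0.1010, so δ = 0.1010 − 0.026 = 0.0750.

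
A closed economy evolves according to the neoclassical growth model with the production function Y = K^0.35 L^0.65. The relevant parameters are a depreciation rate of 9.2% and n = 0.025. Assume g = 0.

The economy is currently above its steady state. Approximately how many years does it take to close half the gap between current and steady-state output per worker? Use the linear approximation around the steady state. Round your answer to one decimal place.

Near the steady state the convergence rate is λ = (1 − α)(n + δ).
λ = (1 − 0.35) × 0.117 = 0.65 × 0.117 = 0.07605
Half-life = ln 2 / λ = 0.6931 / 0.07605 ≈ 9.11 years

t_½ ≈ 9.1 years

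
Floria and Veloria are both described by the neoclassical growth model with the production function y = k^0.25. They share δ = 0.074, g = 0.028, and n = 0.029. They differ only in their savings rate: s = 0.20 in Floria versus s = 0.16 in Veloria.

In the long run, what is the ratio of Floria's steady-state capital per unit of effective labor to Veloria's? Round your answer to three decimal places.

Steady-state k* = [s/(n + g + δ)]^(1/(1−α)), so the ratio is [ (s_F/(n + g + δ)_F) / (s_V/(n + g + δ)_V) ]^1.3333.
s_F/(n + g + δ)_F = 0.20/0.131 = 1.5267; s_V/(n + g + δ)_V = 0.16/0.131 = 1.2214.
Ratio = (1.5267/1.2214)^1.3333 = 1.2500^1.3333 ≈ 1.3465

k*_F / k*_V ≈ 1.347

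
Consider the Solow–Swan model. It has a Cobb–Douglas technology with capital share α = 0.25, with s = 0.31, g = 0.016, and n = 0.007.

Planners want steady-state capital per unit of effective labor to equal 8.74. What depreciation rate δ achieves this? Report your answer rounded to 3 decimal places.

δ ≈ 0.038

At the steady state, Δk = 0, so s·k^α = (n + g + δ)·k.
So s / (n + g + δ) = (k*)^(1−α) = 8.74^0.75 = 5.0832.
Therefore n + g + δ = s / 5.0832 = 0.31 / 5.0832 = 0.0610, so δ = 0.0610 − 0.023 = 0.0380.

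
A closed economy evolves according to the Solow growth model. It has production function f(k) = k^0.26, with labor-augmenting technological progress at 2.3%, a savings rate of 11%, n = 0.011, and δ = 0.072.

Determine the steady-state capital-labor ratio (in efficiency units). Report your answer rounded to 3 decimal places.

k* = 1.051

At the steady state, Δk = 0, so s·k^α = (n + g + δ)·k.
Dividing both sides by k: k^(1−α) = s / (n + g + δ).
k^0.74 = 0.11 / (0.011 + 0.023 + 0.072) = 0.11 / 0.106 = 1.0377
k* = 1.0377^(1/0.74) ≈ 1.0513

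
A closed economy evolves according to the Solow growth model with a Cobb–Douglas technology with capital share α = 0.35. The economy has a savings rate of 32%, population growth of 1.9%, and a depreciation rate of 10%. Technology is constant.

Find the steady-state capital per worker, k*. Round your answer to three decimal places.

k* = 4.581

In steady state, investment equals break-even investment: s·k^α = (n + δ)·k.
Dividing both sides by k: k^(1−α) = s / (n + δ).
k^0.65 = 0.32 / (0.019 + 0.100) = 0.32 / 0.119 = 2.6891
k* = 2.6891^(1/0.65) ≈ 4.5807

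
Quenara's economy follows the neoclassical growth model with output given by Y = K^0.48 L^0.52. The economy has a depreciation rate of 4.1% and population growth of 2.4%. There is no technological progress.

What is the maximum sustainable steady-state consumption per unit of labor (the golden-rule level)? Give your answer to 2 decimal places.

At the golden rule, f'(k) = n + δ, so α·k^(α−1) = n + δ and k_gold = (α/(n + δ))^(1/(1−α)).
k_gold = (0.48/0.065)^(1/0.52) = 7.3846^1.9231 ≈ 46.7605
c_gold = f(k_gold) − (n + δ)·k_gold = 6.3320 − 0.065×46.7605 ≈ 3.2926

c_gold ≈ 3.29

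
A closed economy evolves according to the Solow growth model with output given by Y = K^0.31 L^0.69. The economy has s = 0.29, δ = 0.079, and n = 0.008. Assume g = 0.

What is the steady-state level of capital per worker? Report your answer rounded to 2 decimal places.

k* ≈ 5.73

In steady state, investment equals break-even investment: s·k^α = (n + δ)·k.
Dividing both sides by k: k^(1−α) = s / (n + δ).
k^0.69 = 0.29 / (0.008 + 0.079) = 0.29 / 0.087 = 3.3333
k* = 3.3333^(1/0.69) ≈ 5.7252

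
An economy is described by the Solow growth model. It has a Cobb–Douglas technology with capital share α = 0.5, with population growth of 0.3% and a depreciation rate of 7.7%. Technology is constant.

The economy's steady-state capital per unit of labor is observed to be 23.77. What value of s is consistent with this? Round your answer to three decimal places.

s ≈ 0.390

Steady state requires s·f(k) = (n + δ)·k, i.e. s·k^α = (n + δ)·k.
So s / (n + δ) = (k*)^(1−α) = 23.77^0.5 = 4.8754.
Therefore s = 4.8754 × (n + δ) = 4.8754 × 0.080 = 0.3900.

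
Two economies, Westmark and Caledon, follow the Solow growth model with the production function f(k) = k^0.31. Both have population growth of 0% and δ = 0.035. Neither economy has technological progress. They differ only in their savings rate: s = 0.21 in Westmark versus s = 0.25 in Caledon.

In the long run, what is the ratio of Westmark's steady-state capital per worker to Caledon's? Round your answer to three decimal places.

ratio ≈ 0.777

Steady-state k* = [s/(n + δ)]^(1/(1−α)), so the ratio is [ (s_W/(n + δ)_W) / (s_C/(n + δ)_C) ]^1.4493.
s_W/(n + δ)_W = 0.21/0.035 = 6.0000; s_C/(n + δ)_C = 0.25/0.035 = 7.1429.
Ratio = (6.0000/7.1429)^1.4493 = 0.8400^1.4493 ≈ 0.7767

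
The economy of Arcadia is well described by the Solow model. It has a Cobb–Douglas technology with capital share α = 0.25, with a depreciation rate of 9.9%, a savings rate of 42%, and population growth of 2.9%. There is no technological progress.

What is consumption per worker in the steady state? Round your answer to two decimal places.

Steady state requires s·f(k) = (n + δ)·k, i.e. s·k^α = (n + δ)·k.
Dividing both sides by k: k^(1−α) = s / (n + δ).
k^0.75 = 0.42 / (0.029 + 0.099) = 0.42 / 0.128 = 3.2813
k* = 3.2813^(1/0.75) ≈ 4.8760
y* = (k*)^α = 4.8760^0.25 ≈ 1.4860
c* = (1 − s)·y* = (1 − 0.42) × 1.4860 ≈ 0.8619

c* = 0.86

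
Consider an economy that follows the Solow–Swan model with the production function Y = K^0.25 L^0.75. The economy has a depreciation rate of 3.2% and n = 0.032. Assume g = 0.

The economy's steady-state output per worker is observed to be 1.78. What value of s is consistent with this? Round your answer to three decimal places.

s ≈ 0.361

At the steady state, Δk = 0, so s·k^α = (n + δ)·k.
Since y* = [s/(n + δ)]^(α/(1−α)), we have s/(n + δ) = (y*)^((1−α)/α) = 1.78^3 = 5.6398.
Therefore s = 5.6398 × (n + δ) = 5.6398 × 0.064 = 0.3609.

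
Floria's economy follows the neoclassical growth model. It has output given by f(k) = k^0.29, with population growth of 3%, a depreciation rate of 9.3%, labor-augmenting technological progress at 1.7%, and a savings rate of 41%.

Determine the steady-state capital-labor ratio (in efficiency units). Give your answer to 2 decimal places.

Steady state requires s·f(k) = (n + g + δ)·k, i.e. s·k^α = (n + g + δ)·k.
Dividing both sides by k: k^(1−α) = s / (n + g + δ).
k^0.71 = 0.41 / (0.030 + 0.017 + 0.093) = 0.41 / 0.140 = 2.9286
k* = 2.9286^(1/0.71) ≈ 4.5422

k* ≈ 4.54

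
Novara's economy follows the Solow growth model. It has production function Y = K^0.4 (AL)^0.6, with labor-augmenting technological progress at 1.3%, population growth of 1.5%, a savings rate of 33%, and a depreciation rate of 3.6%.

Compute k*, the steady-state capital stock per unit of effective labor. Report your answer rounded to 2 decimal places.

Steady state requires s·f(k) = (n + g + δ)·k, i.e. s·k^α = (n + g + δ)·k.
Dividing both sides by k: k^(1−α) = s / (n + g + δ).
k^0.6 = 0.33 / (0.015 + 0.013 + 0.036) = 0.33 / 0.064 = 5.1563
k* = 5.1563^(1/0.6) ≈ 15.3897

k* ≈ 15.39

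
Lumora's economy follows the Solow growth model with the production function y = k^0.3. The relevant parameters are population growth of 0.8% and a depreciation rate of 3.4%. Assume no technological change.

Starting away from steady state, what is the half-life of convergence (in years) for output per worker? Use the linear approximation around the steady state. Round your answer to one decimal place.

Near the steady state the convergence rate is λ = (1 − α)(n + δ).
λ = (1 − 0.3) × 0.042 = 0.7 × 0.042 = 0.0294
Half-life = ln 2 / λ = 0.6931 / 0.0294 ≈ 23.57 years

half-life ≈ 23.6 years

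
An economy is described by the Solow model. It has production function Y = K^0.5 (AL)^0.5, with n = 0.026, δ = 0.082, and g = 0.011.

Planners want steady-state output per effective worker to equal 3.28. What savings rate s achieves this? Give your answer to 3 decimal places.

At the steady state, Δk = 0, so s·k^α = (n + g + δ)·k.
Since y* = [s/(n + g + δ)]^(α/(1−α)), we have s/(n + g + δ) = (y*)^((1−α)/α) = 3.28^1 = 3.2800.
Therefore s = 3.2800 × (n + g + δ) = 3.2800 × 0.119 = 0.3903.

s ≈ 0.390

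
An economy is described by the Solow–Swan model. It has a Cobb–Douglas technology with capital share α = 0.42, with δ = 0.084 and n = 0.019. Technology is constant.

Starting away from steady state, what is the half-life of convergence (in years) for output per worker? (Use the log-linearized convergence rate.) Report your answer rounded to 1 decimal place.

t_½ ≈ 11.6 years

Near the steady state the convergence rate is λ = (1 − α)(n + δ).
λ = (1 − 0.42) × 0.103 = 0.58 × 0.103 = 0.05974
Half-life = ln 2 / λ = 0.6931 / 0.05974 ≈ 11.60 years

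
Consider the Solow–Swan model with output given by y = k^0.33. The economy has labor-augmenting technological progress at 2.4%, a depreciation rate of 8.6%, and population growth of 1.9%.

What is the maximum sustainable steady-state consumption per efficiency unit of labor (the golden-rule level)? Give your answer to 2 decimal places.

c_gold ≈ 1.06

At the golden rule, f'(k) = n + g + δ, so α·k^(α−1) = n + g + δ and k_gold = (α/(n + g + δ))^(1/(1−α)).
k_gold = (0.33/0.129)^(1/0.67) = 2.5581^1.4925 ≈ 4.0627
c_gold = f(k_gold) − (n + g + δ)·k_gold = 1.5882 − 0.129×4.0627 ≈ 1.0641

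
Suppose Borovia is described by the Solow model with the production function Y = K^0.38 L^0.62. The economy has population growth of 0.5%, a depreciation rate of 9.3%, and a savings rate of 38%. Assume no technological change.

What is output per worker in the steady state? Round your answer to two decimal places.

y* ≈ 2.29

Steady state requires s·f(k) = (n + δ)·k, i.e. s·k^α = (n + δ)·k.
Rearranging, k^(1−α) = s / (n + δ).
k^0.62 = 0.38 / (0.005 + 0.093) = 0.38 / 0.098 = 3.8776
k* = 3.8776^(1/0.62) ≈ 8.8981
y* = (k*)^α = 8.8981^0.38 ≈ 2.2947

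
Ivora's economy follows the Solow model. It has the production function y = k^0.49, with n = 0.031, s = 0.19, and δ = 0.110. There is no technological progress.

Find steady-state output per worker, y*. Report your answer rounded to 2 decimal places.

Steady state requires s·f(k) = (n + δ)·k, i.e. s·k^α = (n + δ)·k.
Rearranging, k^(1−α) = s / (n + δ).
k^0.51 = 0.19 / (0.031 + 0.110) = 0.19 / 0.141 = 1.3475
k* = 1.3475^(1/0.51) ≈ 1.7946
y* = (k*)^α = 1.7946^0.49 ≈ 1.3318

y* ≈ 1.33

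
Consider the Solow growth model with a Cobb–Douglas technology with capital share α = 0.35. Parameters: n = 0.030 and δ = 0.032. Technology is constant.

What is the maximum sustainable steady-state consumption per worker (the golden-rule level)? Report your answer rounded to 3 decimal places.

At the golden rule, f'(k) = n + δ, so α·k^(α−1) = n + δ and k_gold = (α/(n + δ))^(1/(1−α)).
k_gold = (0.35/0.062)^(1/0.65) = 5.6452^1.5385 ≈ 14.3370
c_gold = f(k_gold) − (n + δ)·k_gold = 2.5396 − 0.062×14.3370 ≈ 1.6507

c_gold ≈ 1.651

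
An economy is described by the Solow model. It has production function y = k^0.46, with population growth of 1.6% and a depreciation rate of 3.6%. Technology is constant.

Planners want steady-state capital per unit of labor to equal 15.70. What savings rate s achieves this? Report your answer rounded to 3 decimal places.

In steady state, investment equals break-even investment: s·k^α = (n + δ)·k.
So s / (n + δ) = (k*)^(1−α) = 15.70^0.54 = 4.4237.
Therefore s = 4.4237 × (n + δ) = 4.4237 × 0.052 = 0.2300.

s ≈ 0.230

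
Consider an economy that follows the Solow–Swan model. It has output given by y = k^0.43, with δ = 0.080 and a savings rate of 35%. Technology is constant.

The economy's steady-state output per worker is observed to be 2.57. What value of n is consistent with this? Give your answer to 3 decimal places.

n ≈ 0.020

In steady state, investment equals break-even investment: s·k^α = (n + δ)·k.
Since y* = [s/(n + δ)]^(α/(1−α)), we have s/(n + δ) = (y*)^((1−α)/α) = 2.57^1.3256 = 3.4947.
Therefore n + δ = s / 3.4947 = 0.35 / 3.4947 = 0.1002, so n = 0.1002 − 0.080 = 0.0202.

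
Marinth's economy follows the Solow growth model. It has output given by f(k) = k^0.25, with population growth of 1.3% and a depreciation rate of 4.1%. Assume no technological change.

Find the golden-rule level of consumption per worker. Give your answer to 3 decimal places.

At the golden rule, f'(k) = n + δ, so α·k^(α−1) = n + δ and k_gold = (α/(n + δ))^(1/(1−α)).
k_gold = (0.25/0.054)^(1/0.75) = 4.6296^1.3333 ≈ 7.7156
c_gold = f(k_gold) − (n + δ)·k_gold = 1.6666 − 0.054×7.7156 ≈ 1.2500

c_gold ≈ 1.250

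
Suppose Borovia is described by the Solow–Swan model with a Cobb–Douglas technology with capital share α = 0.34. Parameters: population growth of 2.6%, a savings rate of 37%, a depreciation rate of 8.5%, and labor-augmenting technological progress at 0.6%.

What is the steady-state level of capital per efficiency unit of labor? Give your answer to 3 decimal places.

In steady state, investment equals break-even investment: s·k^α = (n + g + δ)·k.
Rearranging, k^(1−α) = s / (n + g + δ).
k^0.66 = 0.37 / (0.026 + 0.006 + 0.085) = 0.37 / 0.117 = 3.1624
k* = 3.1624^(1/0.66) ≈ 5.7227

k* ≈ 5.723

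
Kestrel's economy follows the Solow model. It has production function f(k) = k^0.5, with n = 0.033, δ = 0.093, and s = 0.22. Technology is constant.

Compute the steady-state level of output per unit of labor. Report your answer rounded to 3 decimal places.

y* = 1.746

Steady state requires s·f(k) = (n + δ)·k, i.e. s·k^α = (n + δ)·k.
Dividing both sides by k: k^(1−α) = s / (n + δ).
k^0.5 = 0.22 / (0.033 + 0.093) = 0.22 / 0.126 = 1.7460
k* = 1.7460^(1/0.5) ≈ 3.0485
y* = (k*)^α = 3.0485^0.5 ≈ 1.7460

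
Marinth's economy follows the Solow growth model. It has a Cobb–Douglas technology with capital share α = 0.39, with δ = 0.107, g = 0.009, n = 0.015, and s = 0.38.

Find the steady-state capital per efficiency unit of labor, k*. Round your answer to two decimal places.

Steady state requires s·f(k) = (n + g + δ)·k, i.e. s·k^α = (n + g + δ)·k.
Dividing both sides by k: k^(1−α) = s / (n + g + δ).
k^0.61 = 0.38 / (0.015 + 0.009 + 0.107) = 0.38 / 0.131 = 2.9008
k* = 2.9008^(1/0.61) ≈ 5.7309

k* ≈ 5.73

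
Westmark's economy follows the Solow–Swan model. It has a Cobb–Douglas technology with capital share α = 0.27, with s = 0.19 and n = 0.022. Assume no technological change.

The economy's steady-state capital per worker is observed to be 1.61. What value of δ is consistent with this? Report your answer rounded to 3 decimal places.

δ ≈ 0.112

At the steady state, Δk = 0, so s·k^α = (n + δ)·k.
So s / (n + δ) = (k*)^(1−α) = 1.61^0.73 = 1.4157.
Therefore n + δ = s / 1.4157 = 0.19 / 1.4157 = 0.1342, so δ = 0.1342 − 0.022 = 0.1122.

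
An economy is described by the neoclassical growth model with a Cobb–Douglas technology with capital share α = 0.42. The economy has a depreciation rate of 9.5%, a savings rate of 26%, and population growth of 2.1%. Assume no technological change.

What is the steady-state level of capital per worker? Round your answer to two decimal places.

Steady state requires s·f(k) = (n + δ)·k, i.e. s·k^α = (n + δ)·k.
Dividing both sides by k: k^(1−α) = s / (n + δ).
k^0.58 = 0.26 / (0.021 + 0.095) = 0.26 / 0.116 = 2.2414
k* = 2.2414^(1/0.58) ≈ 4.0211

k* = 4.02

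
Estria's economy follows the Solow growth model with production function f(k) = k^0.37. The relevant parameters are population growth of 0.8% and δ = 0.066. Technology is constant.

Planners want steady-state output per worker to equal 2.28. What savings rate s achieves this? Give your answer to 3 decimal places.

s ≈ 0.301

At the steady state, Δk = 0, so s·k^α = (n + δ)·k.
Since y* = [s/(n + δ)]^(α/(1−α)), we have s/(n + δ) = (y*)^((1−α)/α) = 2.28^1.7027 = 4.0687.
Therefore s = 4.0687 × (n + δ) = 4.0687 × 0.074 = 0.3011.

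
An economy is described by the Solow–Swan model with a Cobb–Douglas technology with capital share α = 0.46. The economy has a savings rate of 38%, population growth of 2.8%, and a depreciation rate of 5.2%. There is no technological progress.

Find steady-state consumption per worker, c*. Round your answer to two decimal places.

c* = 2.34

In steady state, investment equals break-even investment: s·k^α = (n + δ)·k.
Rearranging, k^(1−α) = s / (n + δ).
k^0.54 = 0.38 / (0.028 + 0.052) = 0.38 / 0.080 = 4.7500
k* = 4.7500^(1/0.54) ≈ 17.9117
y* = (k*)^α = 17.9117^0.46 ≈ 3.7709
c* = (1 − s)·y* = (1 − 0.38) × 3.7709 ≈ 2.3380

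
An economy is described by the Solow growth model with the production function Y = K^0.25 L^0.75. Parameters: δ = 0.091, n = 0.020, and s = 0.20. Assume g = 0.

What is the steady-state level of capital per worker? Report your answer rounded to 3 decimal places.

Steady state requires s·f(k) = (n + δ)·k, i.e. s·k^α = (n + δ)·k.
Dividing both sides by k: k^(1−α) = s / (n + δ).
k^0.75 = 0.20 / (0.020 + 0.091) = 0.20 / 0.111 = 1.8018
k* = 1.8018^(1/0.75) ≈ 2.1925

k* ≈ 2.193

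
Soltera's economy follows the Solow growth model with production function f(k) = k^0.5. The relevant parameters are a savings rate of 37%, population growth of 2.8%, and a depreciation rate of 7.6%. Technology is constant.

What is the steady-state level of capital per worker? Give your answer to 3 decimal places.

Steady state requires s·f(k) = (n + δ)·k, i.e. s·k^α = (n + δ)·k.
Dividing both sides by k: k^(1−α) = s / (n + δ).
k^0.5 = 0.37 / (0.028 + 0.076) = 0.37 / 0.104 = 3.5577
k* = 3.5577^(1/0.5) ≈ 12.6572

k* = 12.657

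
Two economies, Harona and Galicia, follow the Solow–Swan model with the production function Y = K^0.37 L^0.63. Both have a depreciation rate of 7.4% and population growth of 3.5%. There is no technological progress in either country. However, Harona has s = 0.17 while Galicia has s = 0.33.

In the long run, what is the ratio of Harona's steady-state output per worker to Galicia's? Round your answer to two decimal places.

y*_H / y*_G ≈ 0.68

Steady-state y* = [s/(n + δ)]^(α/(1−α)), so the ratio is [ (s_H/(n + δ)_H) / (s_G/(n + δ)_G) ]^0.5873.
s_H/(n + δ)_H = 0.17/0.109 = 1.5596; s_G/(n + δ)_G = 0.33/0.109 = 3.0275.
Ratio = (1.5596/3.0275)^0.5873 = 0.5151^0.5873 ≈ 0.6773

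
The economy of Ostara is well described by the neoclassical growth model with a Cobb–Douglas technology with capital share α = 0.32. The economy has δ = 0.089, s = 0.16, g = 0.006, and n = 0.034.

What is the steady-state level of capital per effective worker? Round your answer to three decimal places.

k* ≈ 1.373

In steady state, investment equals break-even investment: s·k^α = (n + g + δ)·k.
Rearranging, k^(1−α) = s / (n + g + δ).
k^0.68 = 0.16 / (0.034 + 0.006 + 0.089) = 0.16 / 0.129 = 1.2403
k* = 1.2403^(1/0.68) ≈ 1.3726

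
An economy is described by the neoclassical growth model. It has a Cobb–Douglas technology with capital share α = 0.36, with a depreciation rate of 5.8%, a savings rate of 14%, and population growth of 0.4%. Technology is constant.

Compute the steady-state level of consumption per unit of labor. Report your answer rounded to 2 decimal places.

At the steady state, Δk = 0, so s·k^α = (n + δ)·k.
Rearranging, k^(1−α) = s / (n + δ).
k^0.64 = 0.14 / (0.004 + 0.058) = 0.14 / 0.062 = 2.2581
k* = 2.2581^(1/0.64) ≈ 3.5705
y* = (k*)^α = 3.5705^0.36 ≈ 1.5812
c* = (1 − s)·y* = (1 − 0.14) × 1.5812 ≈ 1.3598

c* ≈ 1.36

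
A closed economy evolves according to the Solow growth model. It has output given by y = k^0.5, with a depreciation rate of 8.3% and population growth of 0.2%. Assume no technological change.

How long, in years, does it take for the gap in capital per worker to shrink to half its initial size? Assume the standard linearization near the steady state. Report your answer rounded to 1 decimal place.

about 16.3 years

Near the steady state the convergence rate is λ = (1 − α)(n + δ).
λ = (1 − 0.5) × 0.085 = 0.5 × 0.085 = 0.0425
Half-life = ln 2 / λ = 0.6931 / 0.0425 ≈ 16.31 years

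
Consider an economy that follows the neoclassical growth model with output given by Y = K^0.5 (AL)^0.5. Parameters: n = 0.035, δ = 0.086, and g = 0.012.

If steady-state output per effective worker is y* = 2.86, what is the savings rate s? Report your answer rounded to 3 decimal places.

At the steady state, Δk = 0, so s·k^α = (n + g + δ)·k.
Since y* = [s/(n + g + δ)]^(α/(1−α)), we have s/(n + g + δ) = (y*)^((1−α)/α) = 2.86^1 = 2.8600.
Therefore s = 2.8600 × (n + g + δ) = 2.8600 × 0.133 = 0.3804.

s ≈ 0.380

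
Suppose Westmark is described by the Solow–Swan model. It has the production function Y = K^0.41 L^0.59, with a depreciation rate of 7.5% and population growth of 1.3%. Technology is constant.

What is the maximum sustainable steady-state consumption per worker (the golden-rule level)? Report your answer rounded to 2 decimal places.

At the golden rule, f'(k) = n + δ, so α·k^(α−1) = n + δ and k_gold = (α/(n + δ))^(1/(1−α)).
k_gold = (0.41/0.088)^(1/0.59) = 4.6591^1.6949 ≈ 13.5739
c_gold = f(k_gold) − (n + δ)·k_gold = 2.9135 − 0.088×13.5739 ≈ 1.7190

c_gold ≈ 1.72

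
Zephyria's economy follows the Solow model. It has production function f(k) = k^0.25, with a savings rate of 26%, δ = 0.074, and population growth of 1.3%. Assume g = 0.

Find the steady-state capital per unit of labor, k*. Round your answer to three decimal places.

Steady state requires s·f(k) = (n + δ)·k, i.e. s·k^α = (n + δ)·k.
Dividing both sides by k: k^(1−α) = s / (n + δ).
k^0.75 = 0.26 / (0.013 + 0.074) = 0.26 / 0.087 = 2.9885
k* = 2.9885^(1/0.75) ≈ 4.3046

k* = 4.305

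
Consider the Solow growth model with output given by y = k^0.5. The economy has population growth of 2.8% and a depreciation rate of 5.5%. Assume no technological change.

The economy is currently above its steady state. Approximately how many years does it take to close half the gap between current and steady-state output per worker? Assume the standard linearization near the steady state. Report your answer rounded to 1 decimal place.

about 16.7 years

Near the steady state the convergence rate is λ = (1 − α)(n + δ).
λ = (1 − 0.5) × 0.083 = 0.5 × 0.083 = 0.0415
Half-life = ln 2 / λ = 0.6931 / 0.0415 ≈ 16.70 years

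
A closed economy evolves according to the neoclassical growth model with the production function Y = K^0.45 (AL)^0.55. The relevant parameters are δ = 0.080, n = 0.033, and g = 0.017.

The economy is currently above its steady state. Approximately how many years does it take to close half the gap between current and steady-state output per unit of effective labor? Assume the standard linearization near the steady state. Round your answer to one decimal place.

Near the steady state the convergence rate is λ = (1 − α)(n + g + δ).
λ = (1 − 0.45) × 0.130 = 0.55 × 0.130 = 0.0715
Half-life = ln 2 / λ = 0.6931 / 0.0715 ≈ 9.69 years

t_½ ≈ 9.7 years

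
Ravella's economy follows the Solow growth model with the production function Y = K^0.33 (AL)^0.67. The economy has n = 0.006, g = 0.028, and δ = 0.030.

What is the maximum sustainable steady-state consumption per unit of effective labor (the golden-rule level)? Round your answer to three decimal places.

At the golden rule, f'(k) = n + g + δ, so α·k^(α−1) = n + g + δ and k_gold = (α/(n + g + δ))^(1/(1−α)).
k_gold = (0.33/0.064)^(1/0.67) = 5.1563^1.4925 ≈ 11.5655
c_gold = f(k_gold) − (n + g + δ)·k_gold = 2.2431 − 0.064×11.5655 ≈ 1.5029

c_gold ≈ 1.503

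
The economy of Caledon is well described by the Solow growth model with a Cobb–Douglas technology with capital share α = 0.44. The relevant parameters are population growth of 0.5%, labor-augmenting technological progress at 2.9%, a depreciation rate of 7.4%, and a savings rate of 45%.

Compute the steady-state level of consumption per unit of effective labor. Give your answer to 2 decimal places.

c* = 1.69

At the steady state, Δk = 0, so s·k^α = (n + g + δ)·k.
Dividing both sides by k: k^(1−α) = s / (n + g + δ).
k^0.56 = 0.45 / (0.005 + 0.029 + 0.074) = 0.45 / 0.108 = 4.1667
k* = 4.1667^(1/0.56) ≈ 12.7871
y* = (k*)^α = 12.7871^0.44 ≈ 3.0689
c* = (1 − s)·y* = (1 − 0.45) × 3.0689 ≈ 1.6879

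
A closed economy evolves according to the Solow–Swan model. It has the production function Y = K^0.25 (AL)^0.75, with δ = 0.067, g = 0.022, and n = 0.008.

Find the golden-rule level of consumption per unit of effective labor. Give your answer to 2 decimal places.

At the golden rule, f'(k) = n + g + δ, so α·k^(α−1) = n + g + δ and k_gold = (α/(n + g + δ))^(1/(1−α)).
k_gold = (0.25/0.097)^(1/0.75) = 2.5773^1.3333 ≈ 3.5335
c_gold = f(k_gold) − (n + g + δ)·k_gold = 1.3710 − 0.097×3.5335 ≈ 1.0283

c_gold ≈ 1.03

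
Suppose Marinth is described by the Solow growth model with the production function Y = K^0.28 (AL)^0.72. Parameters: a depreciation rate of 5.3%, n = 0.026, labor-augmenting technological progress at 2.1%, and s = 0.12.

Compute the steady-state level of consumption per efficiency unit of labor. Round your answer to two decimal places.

c* = 0.94

In steady state, investment equals break-even investment: s·k^α = (n + g + δ)·k.
Rearranging, k^(1−α) = s / (n + g + δ).
k^0.72 = 0.12 / (0.026 + 0.021 + 0.053) = 0.12 / 0.100 = 1.2000
k* = 1.2000^(1/0.72) ≈ 1.2882
y* = (k*)^α = 1.2882^0.28 ≈ 1.0735
c* = (1 − s)·y* = (1 − 0.12) × 1.0735 ≈ 0.9447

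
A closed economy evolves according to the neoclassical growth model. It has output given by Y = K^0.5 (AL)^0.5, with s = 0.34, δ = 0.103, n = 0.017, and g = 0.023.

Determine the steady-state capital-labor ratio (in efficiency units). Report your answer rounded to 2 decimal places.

At the steady state, Δk = 0, so s·k^α = (n + g + δ)·k.
Rearranging, k^(1−α) = s / (n + g + δ).
k^0.5 = 0.34 / (0.017 + 0.023 + 0.103) = 0.34 / 0.143 = 2.3776
k* = 2.3776^(1/0.5) ≈ 5.6530

k* = 5.65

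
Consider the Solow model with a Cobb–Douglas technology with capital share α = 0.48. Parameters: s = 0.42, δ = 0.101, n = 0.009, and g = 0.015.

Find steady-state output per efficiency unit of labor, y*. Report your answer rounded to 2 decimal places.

y* = 3.06

Steady state requires s·f(k) = (n + g + δ)·k, i.e. s·k^α = (n + g + δ)·k.
Dividing both sides by k: k^(1−α) = s / (n + g + δ).
k^0.52 = 0.42 / (0.009 + 0.015 + 0.101) = 0.42 / 0.125 = 3.3600
k* = 3.3600^(1/0.52) ≈ 10.2847
y* = (k*)^α = 10.2847^0.48 ≈ 3.0609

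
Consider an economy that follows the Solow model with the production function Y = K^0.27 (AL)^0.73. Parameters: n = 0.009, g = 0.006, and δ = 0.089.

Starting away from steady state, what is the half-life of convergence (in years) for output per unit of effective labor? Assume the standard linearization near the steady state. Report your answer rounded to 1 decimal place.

t_½ ≈ 9.1 years

Near the steady state the convergence rate is λ = (1 − α)(n + g + δ).
λ = (1 − 0.27) × 0.104 = 0.73 × 0.104 = 0.07592
Half-life = ln 2 / λ = 0.6931 / 0.07592 ≈ 9.13 years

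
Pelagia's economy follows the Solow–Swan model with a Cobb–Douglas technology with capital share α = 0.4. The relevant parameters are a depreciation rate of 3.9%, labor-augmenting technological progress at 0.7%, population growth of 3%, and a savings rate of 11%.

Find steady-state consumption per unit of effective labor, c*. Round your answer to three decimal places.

c* ≈ 1.139

In steady state, investment equals break-even investment: s·k^α = (n + g + δ)·k.
Rearranging, k^(1−α) = s / (n + g + δ).
k^0.6 = 0.11 / (0.030 + 0.007 + 0.039) = 0.11 / 0.076 = 1.4474
k* = 1.4474^(1/0.6) ≈ 1.8520
y* = (k*)^α = 1.8520^0.4 ≈ 1.2795
c* = (1 − s)·y* = (1 − 0.11) × 1.2795 ≈ 1.1388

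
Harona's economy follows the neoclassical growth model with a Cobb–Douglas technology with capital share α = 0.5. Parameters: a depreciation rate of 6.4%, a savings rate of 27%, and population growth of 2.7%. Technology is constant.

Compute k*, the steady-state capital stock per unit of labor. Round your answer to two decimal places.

In steady state, investment equals break-even investment: s·k^α = (n + δ)·k.
Dividing both sides by k: k^(1−α) = s / (n + δ).
k^0.5 = 0.27 / (0.027 + 0.064) = 0.27 / 0.091 = 2.9670
k* = 2.9670^(1/0.5) ≈ 8.8031

k* ≈ 8.80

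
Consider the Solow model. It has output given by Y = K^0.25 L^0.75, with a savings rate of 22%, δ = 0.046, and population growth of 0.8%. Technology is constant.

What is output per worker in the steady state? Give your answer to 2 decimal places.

y* ≈ 1.60

In steady state, investment equals break-even investment: s·k^α = (n + δ)·k.
Rearranging, k^(1−α) = s / (n + δ).
k^0.75 = 0.22 / (0.008 + 0.046) = 0.22 / 0.054 = 4.0741
k* = 4.0741^(1/0.75) ≈ 6.5069
y* = (k*)^α = 6.5069^0.25 ≈ 1.5971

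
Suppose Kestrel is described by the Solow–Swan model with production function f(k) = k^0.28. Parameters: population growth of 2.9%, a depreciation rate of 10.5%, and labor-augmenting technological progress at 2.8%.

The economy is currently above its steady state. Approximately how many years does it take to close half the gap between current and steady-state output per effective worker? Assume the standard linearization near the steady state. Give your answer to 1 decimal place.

Near the steady state the convergence rate is λ = (1 − α)(n + g + δ).
λ = (1 − 0.28) × 0.162 = 0.72 × 0.162 = 0.11664
Half-life = ln 2 / λ = 0.6931 / 0.11664 ≈ 5.94 years

half-life ≈ 5.9 years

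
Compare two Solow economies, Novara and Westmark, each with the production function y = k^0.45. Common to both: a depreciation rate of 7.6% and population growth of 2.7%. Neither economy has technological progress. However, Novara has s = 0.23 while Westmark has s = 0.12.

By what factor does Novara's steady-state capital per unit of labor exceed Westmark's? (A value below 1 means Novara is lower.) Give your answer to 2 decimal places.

Steady-state k* = [s/(n + δ)]^(1/(1−α)), so the ratio is [ (s_N/(n + δ)_N) / (s_W/(n + δ)_W) ]^1.8182.
s_N/(n + δ)_N = 0.23/0.103 = 2.2330; s_W/(n + δ)_W = 0.12/0.103 = 1.1650.
Ratio = (2.2330/1.1650)^1.8182 = 1.9167^1.8182 ≈ 3.2639

k*_N / k*_W ≈ 3.26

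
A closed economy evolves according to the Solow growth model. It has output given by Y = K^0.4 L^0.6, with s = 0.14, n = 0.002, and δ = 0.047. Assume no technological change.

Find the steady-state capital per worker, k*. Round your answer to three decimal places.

k* = 5.753

In steady state, investment equals break-even investment: s·k^α = (n + δ)·k.
Rearranging, k^(1−α) = s / (n + δ).
k^0.6 = 0.14 / (0.002 + 0.047) = 0.14 / 0.049 = 2.8571
k* = 2.8571^(1/0.6) ≈ 5.7528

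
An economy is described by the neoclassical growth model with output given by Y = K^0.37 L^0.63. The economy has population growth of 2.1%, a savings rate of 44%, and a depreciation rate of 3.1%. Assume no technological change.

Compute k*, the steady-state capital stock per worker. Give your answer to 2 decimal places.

In steady state, investment equals break-even investment: s·k^α = (n + δ)·k.
Rearranging, k^(1−α) = s / (n + δ).
k^0.63 = 0.44 / (0.021 + 0.031) = 0.44 / 0.052 = 8.4615
k* = 8.4615^(1/0.63) ≈ 29.6578

k* ≈ 29.66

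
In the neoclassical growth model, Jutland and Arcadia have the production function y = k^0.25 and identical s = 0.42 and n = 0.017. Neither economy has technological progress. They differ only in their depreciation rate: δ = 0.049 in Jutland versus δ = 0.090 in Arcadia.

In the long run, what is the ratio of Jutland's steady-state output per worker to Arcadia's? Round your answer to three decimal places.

ratio ≈ 1.175

Steady-state y* = [s/(n + δ)]^(α/(1−α)), so the ratio is [ (s_J/(n + δ)_J) / (s_A/(n + δ)_A) ]^0.3333.
s_J/(n + δ)_J = 0.42/0.066 = 6.3636; s_A/(n + δ)_A = 0.42/0.107 = 3.9252.
Ratio = (6.3636/3.9252)^0.3333 = 1.6212^0.3333 ≈ 1.1747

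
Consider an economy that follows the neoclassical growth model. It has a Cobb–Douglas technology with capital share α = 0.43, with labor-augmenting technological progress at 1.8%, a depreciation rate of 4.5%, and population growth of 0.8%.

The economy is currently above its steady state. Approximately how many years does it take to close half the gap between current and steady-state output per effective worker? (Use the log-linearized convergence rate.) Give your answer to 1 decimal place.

Near the steady state the convergence rate is λ = (1 − α)(n + g + δ).
λ = (1 − 0.43) × 0.071 = 0.57 × 0.071 = 0.04047
Half-life = ln 2 / λ = 0.6931 / 0.04047 ≈ 17.13 years

t_½ ≈ 17.1 years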